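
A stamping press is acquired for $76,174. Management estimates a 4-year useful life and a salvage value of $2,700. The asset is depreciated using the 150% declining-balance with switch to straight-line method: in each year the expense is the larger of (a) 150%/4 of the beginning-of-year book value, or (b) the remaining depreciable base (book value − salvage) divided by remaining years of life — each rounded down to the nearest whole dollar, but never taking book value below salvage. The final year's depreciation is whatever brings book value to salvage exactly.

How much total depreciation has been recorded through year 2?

$46,418

Depreciable base = $76,174 − $2,700 = $73,474.
Year 1: DB = ⌊$76,174 × 150%/4⌋ = $28,565; SL = ⌊$73,474/4⌋ = $18,368 → take DB $28,565. Book value $47,609.
Year 2: DB = ⌊$47,609 × 150%/4⌋ = $17,853; SL = ⌊$44,909/3⌋ = $14,969 → take DB $17,853. Book value $29,756.
Accumulated through year 2 = $76,174 − $29,756 = $46,418.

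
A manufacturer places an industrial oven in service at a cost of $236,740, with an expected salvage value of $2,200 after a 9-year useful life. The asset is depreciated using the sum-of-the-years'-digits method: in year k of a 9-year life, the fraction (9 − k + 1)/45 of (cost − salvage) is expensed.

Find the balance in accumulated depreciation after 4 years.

Depreciable base = $236,740 − $2,200 = $234,540.
Sum of the years' digits = 9+8+7+6+5+4+3+2+1 = 45.
Year 1: $234,540 × 9/45 = $46,908. Book value $189,832.
Year 2: $234,540 × 8/45 = $41,696. Book value $148,136.
Year 3: $234,540 × 7/45 = $36,484. Book value $111,652.
Year 4: $234,540 × 6/45 = $31,272. Book value $80,380.
Accumulated through year 4 = $236,740 − $80,380 = $156,360.

$156,360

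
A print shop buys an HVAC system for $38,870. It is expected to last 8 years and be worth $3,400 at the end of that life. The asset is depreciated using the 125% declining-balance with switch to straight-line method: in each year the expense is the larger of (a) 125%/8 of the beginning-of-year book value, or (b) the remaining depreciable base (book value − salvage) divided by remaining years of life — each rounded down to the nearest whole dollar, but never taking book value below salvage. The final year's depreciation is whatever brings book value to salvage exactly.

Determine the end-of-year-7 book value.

Depreciable base = $38,870 − $3,400 = $35,470.
Year 1: DB = ⌊$38,870 × 125%/8⌋ = $6,073; SL = ⌊$35,470/8⌋ = $4,433 → take DB $6,073. Book value $32,797.
Year 2: DB = ⌊$32,797 × 125%/8⌋ = $5,124; SL = ⌊$29,397/7⌋ = $4,199 → take DB $5,124. Book value $27,673.
Year 3: DB = ⌊$27,673 × 125%/8⌋ = $4,323; SL = ⌊$24,273/6⌋ = $4,045 → take DB $4,323. Book value $23,350.
Year 4: DB = ⌊$23,350 × 125%/8⌋ = $3,648; SL = ⌊$19,950/5⌋ = $3,990 → take SL $3,990. Book value $19,360.
Year 5: DB = ⌊$19,360 × 125%/8⌋ = $3,025; SL = ⌊$15,960/4⌋ = $3,990 → take SL $3,990. Book value $15,370.
Year 6: DB = ⌊$15,370 × 125%/8⌋ = $2,401; SL = ⌊$11,970/3⌋ = $3,990 → take SL $3,990. Book value $11,380.
Year 7: DB = ⌊$11,380 × 125%/8⌋ = $1,778; SL = ⌊$7,980/2⌋ = $3,990 → take SL $3,990. Book value $7,390.

$7,390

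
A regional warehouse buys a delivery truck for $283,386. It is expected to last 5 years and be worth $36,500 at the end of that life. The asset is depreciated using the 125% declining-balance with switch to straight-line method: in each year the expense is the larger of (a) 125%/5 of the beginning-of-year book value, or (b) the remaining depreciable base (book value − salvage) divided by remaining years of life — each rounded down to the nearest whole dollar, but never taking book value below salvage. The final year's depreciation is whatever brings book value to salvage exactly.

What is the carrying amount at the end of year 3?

Depreciable base = $283,386 − $36,500 = $246,886.
Year 1: DB = ⌊$283,386 × 125%/5⌋ = $70,846; SL = ⌊$246,886/5⌋ = $49,377 → take DB $70,846. Book value $212,540.
Year 2: DB = ⌊$212,540 × 125%/5⌋ = $53,135; SL = ⌊$176,040/4⌋ = $44,010 → take DB $53,135. Book value $159,405.
Year 3: DB = ⌊$159,405 × 125%/5⌋ = $39,851; SL = ⌊$122,905/3⌋ = $40,968 → take SL $40,968. Book value $118,437.

$118,437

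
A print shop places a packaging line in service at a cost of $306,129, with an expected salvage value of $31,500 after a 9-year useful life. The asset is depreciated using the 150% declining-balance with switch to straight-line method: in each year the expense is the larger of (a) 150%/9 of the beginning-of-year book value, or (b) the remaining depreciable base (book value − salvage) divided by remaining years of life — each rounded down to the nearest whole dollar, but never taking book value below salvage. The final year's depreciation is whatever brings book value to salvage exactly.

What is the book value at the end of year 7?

$77,264

Depreciable base = $306,129 − $31,500 = $274,629.
Year 1: DB = ⌊$306,129 × 150%/9⌋ = $51,021; SL = ⌊$274,629/9⌋ = $30,514 → take DB $51,021. Book value $255,108.
Year 2: DB = ⌊$255,108 × 150%/9⌋ = $42,518; SL = ⌊$223,608/8⌋ = $27,951 → take DB $42,518. Book value $212,590.
Year 3: DB = ⌊$212,590 × 150%/9⌋ = $35,431; SL = ⌊$181,090/7⌋ = $25,870 → take DB $35,431. Book value $177,159.
Year 4: DB = ⌊$177,159 × 150%/9⌋ = $29,526; SL = ⌊$145,659/6⌋ = $24,276 → take DB $29,526. Book value $147,633.
Year 5: DB = ⌊$147,633 × 150%/9⌋ = $24,605; SL = ⌊$116,133/5⌋ = $23,226 → take DB $24,605. Book value $123,028.
Year 6: DB = ⌊$123,028 × 150%/9⌋ = $20,504; SL = ⌊$91,528/4⌋ = $22,882 → take SL $22,882. Book value $100,146.
Year 7: DB = ⌊$100,146 × 150%/9⌋ = $16,691; SL = ⌊$68,646/3⌋ = $22,882 → take SL $22,882. Book value $77,264.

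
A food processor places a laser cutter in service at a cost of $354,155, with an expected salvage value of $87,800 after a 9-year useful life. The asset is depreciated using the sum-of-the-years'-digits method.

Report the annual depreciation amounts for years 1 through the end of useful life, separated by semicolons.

Depreciable base = $354,155 − $87,800 = $266,355.
Sum of the years' digits = 9+8+7+6+5+4+3+2+1 = 45.
Year 1: $266,355 × 9/45 = $53,271. Book value $300,884.
Year 2: $266,355 × 8/45 = $47,352. Book value $253,532.
Year 3: $266,355 × 7/45 = $41,433. Book value $212,099.
Year 4: $266,355 × 6/45 = $35,514. Book value $176,585.
Year 5: $266,355 × 5/45 = $29,595. Book value $146,990.
Year 6: $266,355 × 4/45 = $23,676. Book value $123,314.
Year 7: $266,355 × 3/45 = $17,757. Book value $105,557.
Year 8: $266,355 × 2/45 = $11,838. Book value $93,719.
Year 9: $266,355 × 1/45 = $5,919. Book value $87,800.

$53,271; $47,352; $41,433; $35,514; $29,595; $23,676; $17,757; $11,838; $5,919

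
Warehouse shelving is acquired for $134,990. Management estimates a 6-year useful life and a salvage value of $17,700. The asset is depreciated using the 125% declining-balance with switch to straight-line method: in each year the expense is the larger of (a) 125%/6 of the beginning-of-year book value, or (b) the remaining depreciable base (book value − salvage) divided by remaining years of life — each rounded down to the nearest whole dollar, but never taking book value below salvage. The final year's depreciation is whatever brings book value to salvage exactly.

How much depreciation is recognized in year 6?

$16,427

Depreciable base = $134,990 − $17,700 = $117,290.
Year 1: DB = ⌊$134,990 × 125%/6⌋ = $28,122; SL = ⌊$117,290/6⌋ = $19,548 → take DB $28,122. Book value $106,868.
Year 2: DB = ⌊$106,868 × 125%/6⌋ = $22,264; SL = ⌊$89,168/5⌋ = $17,833 → take DB $22,264. Book value $84,604.
Year 3: DB = ⌊$84,604 × 125%/6⌋ = $17,625; SL = ⌊$66,904/4⌋ = $16,726 → take DB $17,625. Book value $66,979.
Year 4: DB = ⌊$66,979 × 125%/6⌋ = $13,953; SL = ⌊$49,279/3⌋ = $16,426 → take SL $16,426. Book value $50,553.
Year 5: DB = ⌊$50,553 × 125%/6⌋ = $10,531; SL = ⌊$32,853/2⌋ = $16,426 → take SL $16,426. Book value $34,127.
Year 6 (final): $34,127 − $17,700 = $16,427. Book value $17,700.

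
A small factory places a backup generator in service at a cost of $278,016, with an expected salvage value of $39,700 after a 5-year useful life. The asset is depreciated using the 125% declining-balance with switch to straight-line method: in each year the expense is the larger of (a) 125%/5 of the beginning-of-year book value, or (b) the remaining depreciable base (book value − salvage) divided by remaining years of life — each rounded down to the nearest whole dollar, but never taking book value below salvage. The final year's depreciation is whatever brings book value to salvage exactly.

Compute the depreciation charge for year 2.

Depreciable base = $278,016 − $39,700 = $238,316.
Year 1: DB = ⌊$278,016 × 125%/5⌋ = $69,504; SL = ⌊$238,316/5⌋ = $47,663 → take DB $69,504. Book value $208,512.
Year 2: DB = ⌊$208,512 × 125%/5⌋ = $52,128; SL = ⌊$168,812/4⌋ = $42,203 → take DB $52,128. Book value $156,384.

$52,128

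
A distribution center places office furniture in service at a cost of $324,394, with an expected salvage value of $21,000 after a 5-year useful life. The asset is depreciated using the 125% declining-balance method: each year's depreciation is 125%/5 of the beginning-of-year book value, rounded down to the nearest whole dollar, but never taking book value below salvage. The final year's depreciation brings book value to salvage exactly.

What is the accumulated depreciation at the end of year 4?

Depreciable base = $324,394 − $21,000 = $303,394.
Year 1: ⌊$324,394 × 125%/5⌋ = $81,098. Book value $243,296.
Year 2: ⌊$243,296 × 125%/5⌋ = $60,824. Book value $182,472.
Year 3: ⌊$182,472 × 125%/5⌋ = $45,618. Book value $136,854.
Year 4: ⌊$136,854 × 125%/5⌋ = $34,213. Book value $102,641.
Accumulated through year 4 = $324,394 − $102,641 = $221,753.

$221,753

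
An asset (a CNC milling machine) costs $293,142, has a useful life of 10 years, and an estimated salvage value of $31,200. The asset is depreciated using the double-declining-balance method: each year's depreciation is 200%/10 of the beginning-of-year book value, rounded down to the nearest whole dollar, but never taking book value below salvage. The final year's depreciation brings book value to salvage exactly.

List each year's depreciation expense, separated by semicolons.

Depreciable base = $293,142 − $31,200 = $261,942.
Year 1: ⌊$293,142 × 200%/10⌋ = $58,628. Book value $234,514.
Year 2: ⌊$234,514 × 200%/10⌋ = $46,902. Book value $187,612.
Year 3: ⌊$187,612 × 200%/10⌋ = $37,522. Book value $150,090.
Year 4: ⌊$150,090 × 200%/10⌋ = $30,018. Book value $120,072.
Year 5: ⌊$120,072 × 200%/10⌋ = $24,014. Book value $96,058.
Year 6: ⌊$96,058 × 200%/10⌋ = $19,211. Book value $76,847.
Year 7: ⌊$76,847 × 200%/10⌋ = $15,369. Book value $61,478.
Year 8: ⌊$61,478 × 200%/10⌋ = $12,295. Book value $49,183.
Year 9: ⌊$49,183 × 200%/10⌋ = $9,836. Book value $39,347.
Year 10 (final): $39,347 − $31,200 = $8,147. Book value $31,200.

$58,628; $46,902; $37,522; $30,018; $24,014; $19,211; $15,369; $12,295; $9,836; $8,147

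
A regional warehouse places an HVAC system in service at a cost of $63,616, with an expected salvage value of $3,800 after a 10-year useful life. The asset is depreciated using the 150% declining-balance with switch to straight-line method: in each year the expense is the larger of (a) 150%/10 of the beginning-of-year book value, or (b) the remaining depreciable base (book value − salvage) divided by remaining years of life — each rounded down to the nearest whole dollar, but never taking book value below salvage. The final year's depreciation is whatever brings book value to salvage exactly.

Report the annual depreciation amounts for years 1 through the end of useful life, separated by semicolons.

Depreciable base = $63,616 − $3,800 = $59,816.
Year 1: DB = ⌊$63,616 × 150%/10⌋ = $9,542; SL = ⌊$59,816/10⌋ = $5,981 → take DB $9,542. Book value $54,074.
Year 2: DB = ⌊$54,074 × 150%/10⌋ = $8,111; SL = ⌊$50,274/9⌋ = $5,586 → take DB $8,111. Book value $45,963.
Year 3: DB = ⌊$45,963 × 150%/10⌋ = $6,894; SL = ⌊$42,163/8⌋ = $5,270 → take DB $6,894. Book value $39,069.
Year 4: DB = ⌊$39,069 × 150%/10⌋ = $5,860; SL = ⌊$35,269/7⌋ = $5,038 → take DB $5,860. Book value $33,209.
Year 5: DB = ⌊$33,209 × 150%/10⌋ = $4,981; SL = ⌊$29,409/6⌋ = $4,901 → take DB $4,981. Book value $28,228.
Year 6: DB = ⌊$28,228 × 150%/10⌋ = $4,234; SL = ⌊$24,428/5⌋ = $4,885 → take SL $4,885. Book value $23,343.
Year 7: DB = ⌊$23,343 × 150%/10⌋ = $3,501; SL = ⌊$19,543/4⌋ = $4,885 → take SL $4,885. Book value $18,458.
Year 8: DB = ⌊$18,458 × 150%/10⌋ = $2,768; SL = ⌊$14,658/3⌋ = $4,886 → take SL $4,886. Book value $13,572.
Year 9: DB = ⌊$13,572 × 150%/10⌋ = $2,035; SL = ⌊$9,772/2⌋ = $4,886 → take SL $4,886. Book value $8,686.
Year 10 (final): $8,686 − $3,800 = $4,886. Book value $3,800.

$9,542; $8,111; $6,894; $5,860; $4,981; $4,885; $4,885; $4,886; $4,886; $4,886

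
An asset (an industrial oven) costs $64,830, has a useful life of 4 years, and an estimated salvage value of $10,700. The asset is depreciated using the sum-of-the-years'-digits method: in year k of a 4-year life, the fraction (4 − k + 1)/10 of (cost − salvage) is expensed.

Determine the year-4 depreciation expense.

$5,413

Depreciable base = $64,830 − $10,700 = $54,130.
Sum of the years' digits = 4+3+2+1 = 10.
Year 1: $54,130 × 4/10 = $21,652. Book value $43,178.
Year 2: $54,130 × 3/10 = $16,239. Book value $26,939.
Year 3: $54,130 × 2/10 = $10,826. Book value $16,113.
Year 4: $54,130 × 1/10 = $5,413. Book value $10,700.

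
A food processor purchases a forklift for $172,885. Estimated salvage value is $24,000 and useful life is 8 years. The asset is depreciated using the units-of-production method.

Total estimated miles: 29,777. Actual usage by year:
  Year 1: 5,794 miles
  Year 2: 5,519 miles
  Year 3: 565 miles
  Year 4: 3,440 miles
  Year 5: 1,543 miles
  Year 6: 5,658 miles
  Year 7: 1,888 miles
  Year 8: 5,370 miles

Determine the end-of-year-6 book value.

$60,290

Depreciable base = $172,885 − $24,000 = $148,885.
Rate = $148,885 / 29,777 miles = $5 per mile.
Year 1: 5,794 × $5 = $28,970. Book value $143,915.
Year 2: 5,519 × $5 = $27,595. Book value $116,320.
Year 3: 565 × $5 = $2,825. Book value $113,495.
Year 4: 3,440 × $5 = $17,200. Book value $96,295.
Year 5: 1,543 × $5 = $7,715. Book value $88,580.
Year 6: 5,658 × $5 = $28,290. Book value $60,290.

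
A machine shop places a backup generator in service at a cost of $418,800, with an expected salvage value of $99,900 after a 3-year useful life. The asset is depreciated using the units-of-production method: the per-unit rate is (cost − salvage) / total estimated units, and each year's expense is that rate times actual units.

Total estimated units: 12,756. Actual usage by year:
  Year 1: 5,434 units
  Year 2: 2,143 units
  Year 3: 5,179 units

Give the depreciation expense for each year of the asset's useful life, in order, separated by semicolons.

$135,850; $53,575; $129,475

Depreciable base = $418,800 − $99,900 = $318,900.
Rate = $318,900 / 12,756 units = $25 per unit.
Year 1: 5,434 × $25 = $135,850. Book value $282,950.
Year 2: 2,143 × $25 = $53,575. Book value $229,375.
Year 3: 5,179 × $25 = $129,475. Book value $99,900.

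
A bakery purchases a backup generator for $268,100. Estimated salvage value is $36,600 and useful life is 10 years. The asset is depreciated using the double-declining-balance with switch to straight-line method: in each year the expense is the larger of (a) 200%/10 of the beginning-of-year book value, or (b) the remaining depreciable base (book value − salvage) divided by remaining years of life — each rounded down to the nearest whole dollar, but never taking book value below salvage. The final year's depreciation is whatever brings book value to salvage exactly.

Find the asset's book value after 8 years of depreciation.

Depreciable base = $268,100 − $36,600 = $231,500.
Year 1: DB = ⌊$268,100 × 200%/10⌋ = $53,620; SL = ⌊$231,500/10⌋ = $23,150 → take DB $53,620. Book value $214,480.
Year 2: DB = ⌊$214,480 × 200%/10⌋ = $42,896; SL = ⌊$177,880/9⌋ = $19,764 → take DB $42,896. Book value $171,584.
Year 3: DB = ⌊$171,584 × 200%/10⌋ = $34,316; SL = ⌊$134,984/8⌋ = $16,873 → take DB $34,316. Book value $137,268.
Year 4: DB = ⌊$137,268 × 200%/10⌋ = $27,453; SL = ⌊$100,668/7⌋ = $14,381 → take DB $27,453. Book value $109,815.
Year 5: DB = ⌊$109,815 × 200%/10⌋ = $21,963; SL = ⌊$73,215/6⌋ = $12,202 → take DB $21,963. Book value $87,852.
Year 6: DB = ⌊$87,852 × 200%/10⌋ = $17,570; SL = ⌊$51,252/5⌋ = $10,250 → take DB $17,570. Book value $70,282.
Year 7: DB = ⌊$70,282 × 200%/10⌋ = $14,056; SL = ⌊$33,682/4⌋ = $8,420 → take DB $14,056. Book value $56,226.
Year 8: DB = ⌊$56,226 × 200%/10⌋ = $11,245; SL = ⌊$19,626/3⌋ = $6,542 → take DB $11,245. Book value $44,981.

$44,981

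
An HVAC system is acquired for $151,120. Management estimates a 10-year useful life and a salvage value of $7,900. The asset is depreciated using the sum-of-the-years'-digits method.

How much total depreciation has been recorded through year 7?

Depreciable base = $151,120 − $7,900 = $143,220.
Sum of the years' digits = 10+9+8+7+6+5+4+3+2+1 = 55.
Year 1: $143,220 × 10/55 = $26,040. Book value $125,080.
Year 2: $143,220 × 9/55 = $23,436. Book value $101,644.
Year 3: $143,220 × 8/55 = $20,832. Book value $80,812.
Year 4: $143,220 × 7/55 = $18,228. Book value $62,584.
Year 5: $143,220 × 6/55 = $15,624. Book value $46,960.
Year 6: $143,220 × 5/55 = $13,020. Book value $33,940.
Year 7: $143,220 × 4/55 = $10,416. Book value $23,524.
Accumulated through year 7 = $151,120 − $23,524 = $127,596.

$127,596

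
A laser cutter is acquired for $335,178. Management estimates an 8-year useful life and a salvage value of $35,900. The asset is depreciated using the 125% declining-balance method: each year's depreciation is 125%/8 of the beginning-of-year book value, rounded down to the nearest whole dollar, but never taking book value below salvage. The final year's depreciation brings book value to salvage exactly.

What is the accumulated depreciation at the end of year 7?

$233,135

Depreciable base = $335,178 − $35,900 = $299,278.
Year 1: ⌊$335,178 × 125%/8⌋ = $52,371. Book value $282,807.
Year 2: ⌊$282,807 × 125%/8⌋ = $44,188. Book value $238,619.
Year 3: ⌊$238,619 × 125%/8⌋ = $37,284. Book value $201,335.
Year 4: ⌊$201,335 × 125%/8⌋ = $31,458. Book value $169,877.
Year 5: ⌊$169,877 × 125%/8⌋ = $26,543. Book value $143,334.
Year 6: ⌊$143,334 × 125%/8⌋ = $22,395. Book value $120,939.
Year 7: ⌊$120,939 × 125%/8⌋ = $18,896. Book value $102,043.
Accumulated through year 7 = $335,178 − $102,043 = $233,135.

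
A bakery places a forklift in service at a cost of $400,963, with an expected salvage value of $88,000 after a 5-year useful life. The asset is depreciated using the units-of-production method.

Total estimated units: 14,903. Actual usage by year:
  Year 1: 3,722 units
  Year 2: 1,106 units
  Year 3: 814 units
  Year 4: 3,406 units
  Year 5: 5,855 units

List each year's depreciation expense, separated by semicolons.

Depreciable base = $400,963 − $88,000 = $312,963.
Rate = $312,963 / 14,903 units = $21 per unit.
Year 1: 3,722 × $21 = $78,162. Book value $322,801.
Year 2: 1,106 × $21 = $23,226. Book value $299,575.
Year 3: 814 × $21 = $17,094. Book value $282,481.
Year 4: 3,406 × $21 = $71,526. Book value $210,955.
Year 5: 5,855 × $21 = $122,955. Book value $88,000.

$78,162; $23,226; $17,094; $71,526; $122,955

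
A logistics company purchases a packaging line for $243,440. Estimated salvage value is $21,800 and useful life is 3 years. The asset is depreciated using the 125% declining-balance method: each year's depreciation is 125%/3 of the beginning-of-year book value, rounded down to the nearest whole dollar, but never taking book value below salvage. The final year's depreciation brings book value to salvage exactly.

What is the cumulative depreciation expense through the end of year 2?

$160,602

Depreciable base = $243,440 − $21,800 = $221,640.
Year 1: ⌊$243,440 × 125%/3⌋ = $101,433. Book value $142,007.
Year 2: ⌊$142,007 × 125%/3⌋ = $59,169. Book value $82,838.
Accumulated through year 2 = $243,440 − $82,838 = $160,602.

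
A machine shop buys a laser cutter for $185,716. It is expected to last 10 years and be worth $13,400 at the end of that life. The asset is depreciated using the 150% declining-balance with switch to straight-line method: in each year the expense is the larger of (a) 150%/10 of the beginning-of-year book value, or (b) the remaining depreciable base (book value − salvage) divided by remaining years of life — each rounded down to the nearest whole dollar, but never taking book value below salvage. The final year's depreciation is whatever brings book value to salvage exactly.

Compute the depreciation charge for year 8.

Depreciable base = $185,716 − $13,400 = $172,316.
Year 1: DB = ⌊$185,716 × 150%/10⌋ = $27,857; SL = ⌊$172,316/10⌋ = $17,231 → take DB $27,857. Book value $157,859.
Year 2: DB = ⌊$157,859 × 150%/10⌋ = $23,678; SL = ⌊$144,459/9⌋ = $16,051 → take DB $23,678. Book value $134,181.
Year 3: DB = ⌊$134,181 × 150%/10⌋ = $20,127; SL = ⌊$120,781/8⌋ = $15,097 → take DB $20,127. Book value $114,054.
Year 4: DB = ⌊$114,054 × 150%/10⌋ = $17,108; SL = ⌊$100,654/7⌋ = $14,379 → take DB $17,108. Book value $96,946.
Year 5: DB = ⌊$96,946 × 150%/10⌋ = $14,541; SL = ⌊$83,546/6⌋ = $13,924 → take DB $14,541. Book value $82,405.
Year 6: DB = ⌊$82,405 × 150%/10⌋ = $12,360; SL = ⌊$69,005/5⌋ = $13,801 → take SL $13,801. Book value $68,604.
Year 7: DB = ⌊$68,604 × 150%/10⌋ = $10,290; SL = ⌊$55,204/4⌋ = $13,801 → take SL $13,801. Book value $54,803.
Year 8: DB = ⌊$54,803 × 150%/10⌋ = $8,220; SL = ⌊$41,403/3⌋ = $13,801 → take SL $13,801. Book value $41,002.

$13,801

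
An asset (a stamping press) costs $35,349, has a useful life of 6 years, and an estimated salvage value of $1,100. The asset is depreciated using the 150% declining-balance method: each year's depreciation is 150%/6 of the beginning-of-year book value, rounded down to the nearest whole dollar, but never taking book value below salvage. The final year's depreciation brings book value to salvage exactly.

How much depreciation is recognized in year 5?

Depreciable base = $35,349 − $1,100 = $34,249.
Year 1: ⌊$35,349 × 150%/6⌋ = $8,837. Book value $26,512.
Year 2: ⌊$26,512 × 150%/6⌋ = $6,628. Book value $19,884.
Year 3: ⌊$19,884 × 150%/6⌋ = $4,971. Book value $14,913.
Year 4: ⌊$14,913 × 150%/6⌋ = $3,728. Book value $11,185.
Year 5: ⌊$11,185 × 150%/6⌋ = $2,796. Book value $8,389.

$2,796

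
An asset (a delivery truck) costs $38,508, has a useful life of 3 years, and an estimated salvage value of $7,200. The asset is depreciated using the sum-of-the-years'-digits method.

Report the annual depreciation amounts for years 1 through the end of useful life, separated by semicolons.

Depreciable base = $38,508 − $7,200 = $31,308.
Sum of the years' digits = 3+2+1 = 6.
Year 1: $31,308 × 3/6 = $15,654. Book value $22,854.
Year 2: $31,308 × 2/6 = $10,436. Book value $12,418.
Year 3: $31,308 × 1/6 = $5,218. Book value $7,200.

$15,654; $10,436; $5,218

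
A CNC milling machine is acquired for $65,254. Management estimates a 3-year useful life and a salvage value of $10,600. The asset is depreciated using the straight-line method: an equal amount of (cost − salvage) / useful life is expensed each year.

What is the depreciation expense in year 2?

$18,218

Depreciable base = $65,254 − $10,600 = $54,654.
Annual expense = $54,654 / 3 = $18,218.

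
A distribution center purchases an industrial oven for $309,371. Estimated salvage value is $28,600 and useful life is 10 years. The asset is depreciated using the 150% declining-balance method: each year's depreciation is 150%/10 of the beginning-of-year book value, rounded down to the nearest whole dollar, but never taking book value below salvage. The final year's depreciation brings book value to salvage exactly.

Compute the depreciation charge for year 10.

Depreciable base = $309,371 − $28,600 = $280,771.
Year 1: ⌊$309,371 × 150%/10⌋ = $46,405. Book value $262,966.
Year 2: ⌊$262,966 × 150%/10⌋ = $39,444. Book value $223,522.
Year 3: ⌊$223,522 × 150%/10⌋ = $33,528. Book value $189,994.
Year 4: ⌊$189,994 × 150%/10⌋ = $28,499. Book value $161,495.
Year 5: ⌊$161,495 × 150%/10⌋ = $24,224. Book value $137,271.
Year 6: ⌊$137,271 × 150%/10⌋ = $20,590. Book value $116,681.
Year 7: ⌊$116,681 × 150%/10⌋ = $17,502. Book value $99,179.
Year 8: ⌊$99,179 × 150%/10⌋ = $14,876. Book value $84,303.
Year 9: ⌊$84,303 × 150%/10⌋ = $12,645. Book value $71,658.
Year 10 (final): $71,658 − $28,600 = $43,058. Book value $28,600.

$43,058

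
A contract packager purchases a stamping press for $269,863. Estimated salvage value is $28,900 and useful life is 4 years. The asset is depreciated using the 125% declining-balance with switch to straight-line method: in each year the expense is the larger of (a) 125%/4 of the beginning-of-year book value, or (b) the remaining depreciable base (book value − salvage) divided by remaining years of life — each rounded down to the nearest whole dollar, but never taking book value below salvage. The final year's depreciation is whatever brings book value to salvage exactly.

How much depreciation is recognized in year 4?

Depreciable base = $269,863 − $28,900 = $240,963.
Year 1: DB = ⌊$269,863 × 125%/4⌋ = $84,332; SL = ⌊$240,963/4⌋ = $60,240 → take DB $84,332. Book value $185,531.
Year 2: DB = ⌊$185,531 × 125%/4⌋ = $57,978; SL = ⌊$156,631/3⌋ = $52,210 → take DB $57,978. Book value $127,553.
Year 3: DB = ⌊$127,553 × 125%/4⌋ = $39,860; SL = ⌊$98,653/2⌋ = $49,326 → take SL $49,326. Book value $78,227.
Year 4 (final): $78,227 − $28,900 = $49,327. Book value $28,900.

$49,327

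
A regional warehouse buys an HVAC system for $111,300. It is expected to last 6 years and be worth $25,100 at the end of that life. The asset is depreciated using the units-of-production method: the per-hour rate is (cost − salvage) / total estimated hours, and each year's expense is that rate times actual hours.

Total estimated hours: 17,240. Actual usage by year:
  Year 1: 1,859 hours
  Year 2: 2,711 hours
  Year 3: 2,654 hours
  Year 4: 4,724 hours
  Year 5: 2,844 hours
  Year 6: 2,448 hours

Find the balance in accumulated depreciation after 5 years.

Depreciable base = $111,300 − $25,100 = $86,200.
Rate = $86,200 / 17,240 hours = $5 per hour.
Year 1: 1,859 × $5 = $9,295. Book value $102,005.
Year 2: 2,711 × $5 = $13,555. Book value $88,450.
Year 3: 2,654 × $5 = $13,270. Book value $75,180.
Year 4: 4,724 × $5 = $23,620. Book value $51,560.
Year 5: 2,844 × $5 = $14,220. Book value $37,340.
Accumulated through year 5 = $111,300 − $37,340 = $73,960.

$73,960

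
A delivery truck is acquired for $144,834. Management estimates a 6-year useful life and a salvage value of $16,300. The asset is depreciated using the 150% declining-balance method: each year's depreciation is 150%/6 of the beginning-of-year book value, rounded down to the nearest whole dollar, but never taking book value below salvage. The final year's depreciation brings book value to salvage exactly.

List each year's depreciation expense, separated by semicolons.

$36,208; $27,156; $20,367; $15,275; $11,457; $18,071

Depreciable base = $144,834 − $16,300 = $128,534.
Year 1: ⌊$144,834 × 150%/6⌋ = $36,208. Book value $108,626.
Year 2: ⌊$108,626 × 150%/6⌋ = $27,156. Book value $81,470.
Year 3: ⌊$81,470 × 150%/6⌋ = $20,367. Book value $61,103.
Year 4: ⌊$61,103 × 150%/6⌋ = $15,275. Book value $45,828.
Year 5: ⌊$45,828 × 150%/6⌋ = $11,457. Book value $34,371.
Year 6 (final): $34,371 − $16,300 = $18,071. Book value $16,300.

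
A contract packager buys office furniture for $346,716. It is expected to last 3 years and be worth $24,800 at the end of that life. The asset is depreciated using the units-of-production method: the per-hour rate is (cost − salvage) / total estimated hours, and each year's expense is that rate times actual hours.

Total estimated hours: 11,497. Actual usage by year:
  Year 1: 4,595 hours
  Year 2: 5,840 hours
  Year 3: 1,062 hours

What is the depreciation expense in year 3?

$29,736

Depreciable base = $346,716 − $24,800 = $321,916.
Rate = $321,916 / 11,497 hours = $28 per hour.
Year 1: 4,595 × $28 = $128,660. Book value $218,056.
Year 2: 5,840 × $28 = $163,520. Book value $54,536.
Year 3: 1,062 × $28 = $29,736. Book value $24,800.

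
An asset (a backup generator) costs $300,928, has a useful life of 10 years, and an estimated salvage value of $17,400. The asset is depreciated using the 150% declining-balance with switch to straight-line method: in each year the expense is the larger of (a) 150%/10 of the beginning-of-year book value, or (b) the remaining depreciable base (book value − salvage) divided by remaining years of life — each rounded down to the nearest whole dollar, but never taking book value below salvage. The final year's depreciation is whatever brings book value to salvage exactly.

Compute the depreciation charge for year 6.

$23,224

Depreciable base = $300,928 − $17,400 = $283,528.
Year 1: DB = ⌊$300,928 × 150%/10⌋ = $45,139; SL = ⌊$283,528/10⌋ = $28,352 → take DB $45,139. Book value $255,789.
Year 2: DB = ⌊$255,789 × 150%/10⌋ = $38,368; SL = ⌊$238,389/9⌋ = $26,487 → take DB $38,368. Book value $217,421.
Year 3: DB = ⌊$217,421 × 150%/10⌋ = $32,613; SL = ⌊$200,021/8⌋ = $25,002 → take DB $32,613. Book value $184,808.
Year 4: DB = ⌊$184,808 × 150%/10⌋ = $27,721; SL = ⌊$167,408/7⌋ = $23,915 → take DB $27,721. Book value $157,087.
Year 5: DB = ⌊$157,087 × 150%/10⌋ = $23,563; SL = ⌊$139,687/6⌋ = $23,281 → take DB $23,563. Book value $133,524.
Year 6: DB = ⌊$133,524 × 150%/10⌋ = $20,028; SL = ⌊$116,124/5⌋ = $23,224 → take SL $23,224. Book value $110,300.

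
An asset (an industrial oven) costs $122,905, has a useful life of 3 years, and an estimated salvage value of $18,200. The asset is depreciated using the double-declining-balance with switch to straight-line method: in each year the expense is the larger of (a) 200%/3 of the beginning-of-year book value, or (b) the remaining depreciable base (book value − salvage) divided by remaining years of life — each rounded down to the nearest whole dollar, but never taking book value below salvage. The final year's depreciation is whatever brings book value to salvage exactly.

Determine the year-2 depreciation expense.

Depreciable base = $122,905 − $18,200 = $104,705.
Year 1: DB = ⌊$122,905 × 200%/3⌋ = $81,936; SL = ⌊$104,705/3⌋ = $34,901 → take DB $81,936. Book value $40,969.
Year 2: DB = ⌊$40,969 × 200%/3⌋ = $27,312; SL = ⌊$22,769/2⌋ = $11,384 → take DB $27,312, capped at $22,769. Book value $18,200.

$22,769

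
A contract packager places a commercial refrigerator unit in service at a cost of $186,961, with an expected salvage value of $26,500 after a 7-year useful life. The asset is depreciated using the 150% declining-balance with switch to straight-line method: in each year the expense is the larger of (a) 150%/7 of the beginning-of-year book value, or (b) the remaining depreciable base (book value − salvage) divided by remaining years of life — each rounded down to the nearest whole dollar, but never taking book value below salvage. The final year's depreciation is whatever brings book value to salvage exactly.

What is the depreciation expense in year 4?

$19,433

Depreciable base = $186,961 − $26,500 = $160,461.
Year 1: DB = ⌊$186,961 × 150%/7⌋ = $40,063; SL = ⌊$160,461/7⌋ = $22,923 → take DB $40,063. Book value $146,898.
Year 2: DB = ⌊$146,898 × 150%/7⌋ = $31,478; SL = ⌊$120,398/6⌋ = $20,066 → take DB $31,478. Book value $115,420.
Year 3: DB = ⌊$115,420 × 150%/7⌋ = $24,732; SL = ⌊$88,920/5⌋ = $17,784 → take DB $24,732. Book value $90,688.
Year 4: DB = ⌊$90,688 × 150%/7⌋ = $19,433; SL = ⌊$64,188/4⌋ = $16,047 → take DB $19,433. Book value $71,255.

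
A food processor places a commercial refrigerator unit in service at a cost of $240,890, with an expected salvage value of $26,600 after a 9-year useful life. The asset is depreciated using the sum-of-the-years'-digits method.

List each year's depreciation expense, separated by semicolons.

$42,858; $38,096; $33,334; $28,572; $23,810; $19,048; $14,286; $9,524; $4,762

Depreciable base = $240,890 − $26,600 = $214,290.
Sum of the years' digits = 9+8+7+6+5+4+3+2+1 = 45.
Year 1: $214,290 × 9/45 = $42,858. Book value $198,032.
Year 2: $214,290 × 8/45 = $38,096. Book value $159,936.
Year 3: $214,290 × 7/45 = $33,334. Book value $126,602.
Year 4: $214,290 × 6/45 = $28,572. Book value $98,030.
Year 5: $214,290 × 5/45 = $23,810. Book value $74,220.
Year 6: $214,290 × 4/45 = $19,048. Book value $55,172.
Year 7: $214,290 × 3/45 = $14,286. Book value $40,886.
Year 8: $214,290 × 2/45 = $9,524. Book value $31,362.
Year 9: $214,290 × 1/45 = $4,762. Book value $26,600.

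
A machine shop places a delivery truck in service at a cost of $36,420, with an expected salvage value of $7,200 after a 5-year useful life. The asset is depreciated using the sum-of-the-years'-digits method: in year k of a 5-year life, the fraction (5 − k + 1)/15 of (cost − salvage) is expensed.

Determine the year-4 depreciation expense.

$3,896

Depreciable base = $36,420 − $7,200 = $29,220.
Sum of the years' digits = 5+4+3+2+1 = 15.
Year 1: $29,220 × 5/15 = $9,740. Book value $26,680.
Year 2: $29,220 × 4/15 = $7,792. Book value $18,888.
Year 3: $29,220 × 3/15 = $5,844. Book value $13,044.
Year 4: $29,220 × 2/15 = $3,896. Book value $9,148.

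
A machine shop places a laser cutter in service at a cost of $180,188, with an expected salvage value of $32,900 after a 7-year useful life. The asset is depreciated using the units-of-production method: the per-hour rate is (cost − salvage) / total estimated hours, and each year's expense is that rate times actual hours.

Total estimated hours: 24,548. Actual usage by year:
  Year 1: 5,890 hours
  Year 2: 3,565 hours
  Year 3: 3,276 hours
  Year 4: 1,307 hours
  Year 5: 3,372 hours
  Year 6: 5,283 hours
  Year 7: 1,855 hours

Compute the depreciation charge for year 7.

Depreciable base = $180,188 − $32,900 = $147,288.
Rate = $147,288 / 24,548 hours = $6 per hour.
Year 1: 5,890 × $6 = $35,340. Book value $144,848.
Year 2: 3,565 × $6 = $21,390. Book value $123,458.
Year 3: 3,276 × $6 = $19,656. Book value $103,802.
Year 4: 1,307 × $6 = $7,842. Book value $95,960.
Year 5: 3,372 × $6 = $20,232. Book value $75,728.
Year 6: 5,283 × $6 = $31,698. Book value $44,030.
Year 7: 1,855 × $6 = $11,130. Book value $32,900.

$11,130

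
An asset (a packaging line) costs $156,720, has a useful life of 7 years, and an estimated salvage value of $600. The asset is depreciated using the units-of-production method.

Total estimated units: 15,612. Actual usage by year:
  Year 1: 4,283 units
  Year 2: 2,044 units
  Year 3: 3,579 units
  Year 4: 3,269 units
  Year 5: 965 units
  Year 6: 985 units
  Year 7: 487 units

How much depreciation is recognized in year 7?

Depreciable base = $156,720 − $600 = $156,120.
Rate = $156,120 / 15,612 units = $10 per unit.
Year 1: 4,283 × $10 = $42,830. Book value $113,890.
Year 2: 2,044 × $10 = $20,440. Book value $93,450.
Year 3: 3,579 × $10 = $35,790. Book value $57,660.
Year 4: 3,269 × $10 = $32,690. Book value $24,970.
Year 5: 965 × $10 = $9,650. Book value $15,320.
Year 6: 985 × $10 = $9,850. Book value $5,470.
Year 7: 487 × $10 = $4,870. Book value $600.

$4,870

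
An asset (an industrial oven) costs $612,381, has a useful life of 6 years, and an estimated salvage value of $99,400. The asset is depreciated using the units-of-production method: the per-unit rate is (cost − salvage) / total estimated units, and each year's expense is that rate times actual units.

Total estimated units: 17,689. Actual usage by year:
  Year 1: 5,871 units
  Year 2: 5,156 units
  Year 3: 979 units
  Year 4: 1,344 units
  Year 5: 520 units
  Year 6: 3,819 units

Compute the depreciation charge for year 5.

Depreciable base = $612,381 − $99,400 = $512,981.
Rate = $512,981 / 17,689 units = $29 per unit.
Year 1: 5,871 × $29 = $170,259. Book value $442,122.
Year 2: 5,156 × $29 = $149,524. Book value $292,598.
Year 3: 979 × $29 = $28,391. Book value $264,207.
Year 4: 1,344 × $29 = $38,976. Book value $225,231.
Year 5: 520 × $29 = $15,080. Book value $210,151.

$15,080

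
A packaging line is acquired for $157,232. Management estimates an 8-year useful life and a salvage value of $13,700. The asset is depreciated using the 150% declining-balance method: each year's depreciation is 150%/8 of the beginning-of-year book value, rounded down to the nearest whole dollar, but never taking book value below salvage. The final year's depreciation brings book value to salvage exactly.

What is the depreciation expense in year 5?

$12,848

Depreciable base = $157,232 − $13,700 = $143,532.
Year 1: ⌊$157,232 × 150%/8⌋ = $29,481. Book value $127,751.
Year 2: ⌊$127,751 × 150%/8⌋ = $23,953. Book value $103,798.
Year 3: ⌊$103,798 × 150%/8⌋ = $19,462. Book value $84,336.
Year 4: ⌊$84,336 × 150%/8⌋ = $15,813. Book value $68,523.
Year 5: ⌊$68,523 × 150%/8⌋ = $12,848. Book value $55,675.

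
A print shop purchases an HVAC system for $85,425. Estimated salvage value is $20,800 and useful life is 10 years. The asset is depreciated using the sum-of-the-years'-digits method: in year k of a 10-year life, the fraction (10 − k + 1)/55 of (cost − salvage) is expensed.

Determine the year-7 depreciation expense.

Depreciable base = $85,425 − $20,800 = $64,625.
Sum of the years' digits = 10+9+8+7+6+5+4+3+2+1 = 55.
Year 1: $64,625 × 10/55 = $11,750. Book value $73,675.
Year 2: $64,625 × 9/55 = $10,575. Book value $63,100.
Year 3: $64,625 × 8/55 = $9,400. Book value $53,700.
Year 4: $64,625 × 7/55 = $8,225. Book value $45,475.
Year 5: $64,625 × 6/55 = $7,050. Book value $38,425.
Year 6: $64,625 × 5/55 = $5,875. Book value $32,550.
Year 7: $64,625 × 4/55 = $4,700. Book value $27,850.

$4,700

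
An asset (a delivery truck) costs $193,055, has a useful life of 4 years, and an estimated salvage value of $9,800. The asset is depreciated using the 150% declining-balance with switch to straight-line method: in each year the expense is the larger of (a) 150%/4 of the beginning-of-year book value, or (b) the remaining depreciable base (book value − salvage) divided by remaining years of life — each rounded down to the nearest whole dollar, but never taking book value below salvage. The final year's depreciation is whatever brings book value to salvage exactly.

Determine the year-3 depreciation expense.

$32,806

Depreciable base = $193,055 − $9,800 = $183,255.
Year 1: DB = ⌊$193,055 × 150%/4⌋ = $72,395; SL = ⌊$183,255/4⌋ = $45,813 → take DB $72,395. Book value $120,660.
Year 2: DB = ⌊$120,660 × 150%/4⌋ = $45,247; SL = ⌊$110,860/3⌋ = $36,953 → take DB $45,247. Book value $75,413.
Year 3: DB = ⌊$75,413 × 150%/4⌋ = $28,279; SL = ⌊$65,613/2⌋ = $32,806 → take SL $32,806. Book value $42,607.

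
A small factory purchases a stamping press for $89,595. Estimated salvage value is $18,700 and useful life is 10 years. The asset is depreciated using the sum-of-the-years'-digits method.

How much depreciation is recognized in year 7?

$5,156

Depreciable base = $89,595 − $18,700 = $70,895.
Sum of the years' digits = 10+9+8+7+6+5+4+3+2+1 = 55.
Year 1: $70,895 × 10/55 = $12,890. Book value $76,705.
Year 2: $70,895 × 9/55 = $11,601. Book value $65,104.
Year 3: $70,895 × 8/55 = $10,312. Book value $54,792.
Year 4: $70,895 × 7/55 = $9,023. Book value $45,769.
Year 5: $70,895 × 6/55 = $7,734. Book value $38,035.
Year 6: $70,895 × 5/55 = $6,445. Book value $31,590.
Year 7: $70,895 × 4/55 = $5,156. Book value $26,434.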